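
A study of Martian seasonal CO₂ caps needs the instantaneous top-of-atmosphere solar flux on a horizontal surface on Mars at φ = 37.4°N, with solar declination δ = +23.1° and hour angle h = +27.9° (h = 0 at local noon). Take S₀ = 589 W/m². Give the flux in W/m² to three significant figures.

cos θ_z = sin φ sin δ + cos φ cos δ cos h = 0.238296 + 0.645785 = 0.884081.
Flux = S₀ · cos θ_z = 589 × 0.884081 = 520.7 W/m².

521 W/m²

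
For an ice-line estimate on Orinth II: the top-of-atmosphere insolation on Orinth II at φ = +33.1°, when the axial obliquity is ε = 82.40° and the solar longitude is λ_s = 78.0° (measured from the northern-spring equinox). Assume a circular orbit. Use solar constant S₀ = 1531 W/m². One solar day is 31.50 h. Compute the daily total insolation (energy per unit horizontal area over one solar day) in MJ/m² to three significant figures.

Solar declination: sin δ = sin ε · sin λ_s = sin 82.40° × sin 78.0° = 0.96956, so δ = +75.826°.
cos H₀ = −tan(+33.1°) tan(+75.826°) = -2.5811 ≤ −1 ⇒ polar day, H₀ = π.
Bracket: H₀ sin φ sin δ + cos φ cos δ sin H₀ = 3.1416×0.54610×0.96956 + 0.83772×0.24487×0.00000 = 1.663404 + 0.000000 = 1.663404.
Q̄ = (S₀/π) × [bracket] = (1531/π) × 1.663404 = 810.63 W/m².
Daily total = Q̄ × 31.50 h × 3600 s/h = 810.63 × 31.50 × 3600 / 10⁶ = 91.93 MJ/m².

91.9 MJ/m²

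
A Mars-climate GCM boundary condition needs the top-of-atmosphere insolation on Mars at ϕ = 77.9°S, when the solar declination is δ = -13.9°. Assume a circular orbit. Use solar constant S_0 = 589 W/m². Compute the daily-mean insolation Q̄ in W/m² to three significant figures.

Q̄ ≈ 138 W/m²

cos h₀ = −tan(-77.9°) tan(-13.900°) = -1.1544 ≤ −1 ⇒ polar day, h₀ = π.
Bracket: h₀ sin ϕ sin δ + cos ϕ cos δ sin h₀ = 3.1416×-0.97778×-0.24023 + 0.20962×0.97072×0.00000 = 0.737937 + 0.000000 = 0.737937.
Q̄ = (S_0/π) × [bracket] = (589/π) × 0.737937 = 138.4 W/m².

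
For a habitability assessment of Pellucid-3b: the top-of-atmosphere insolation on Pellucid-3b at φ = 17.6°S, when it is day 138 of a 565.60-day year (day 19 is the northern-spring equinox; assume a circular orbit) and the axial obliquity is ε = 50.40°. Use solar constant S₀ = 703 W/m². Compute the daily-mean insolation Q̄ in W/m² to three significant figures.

Q̄ ≈ 71.6 W/m²

Solar longitude: λ_s = 360° × (138 − 19)/565.60 = 75.743°.
sin δ = sin 50.40° × sin 75.743° = 0.74678, so δ = +48.312°.
cos H₀ = −tan(-17.6°) tan(+48.312°) = 0.3562, H₀ = 1.2066 rad.
Bracket: H₀ sin φ sin δ + cos φ cos δ sin H₀ = 1.2066×-0.30237×0.74678 + 0.95319×0.66507×0.93441 = -0.272455 + 0.592358 = 0.319903.
Q̄ = (S₀/π) × [bracket] = (703/π) × 0.319903 = 71.59 W/m².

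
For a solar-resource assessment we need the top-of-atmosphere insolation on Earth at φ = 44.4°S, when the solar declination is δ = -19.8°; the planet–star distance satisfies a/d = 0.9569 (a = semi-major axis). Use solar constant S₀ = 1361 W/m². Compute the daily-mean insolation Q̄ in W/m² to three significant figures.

Q̄ ≈ 431 W/m²

cos H₀ = −tan(-44.4°) tan(-19.800°) = -0.3526, H₀ = 1.9311 rad.
Bracket: H₀ sin φ sin δ + cos φ cos δ sin H₀ = 1.9311×-0.69966×-0.33874 + 0.71447×0.94088×0.93579 = 0.457676 + 0.629067 = 1.086743.
Inverse-square distance factor (a/d)² = 0.9569² = 0.915658.
Q̄ = (S₀/π) × 0.915658 × [bracket] = (1361/π) × 0.915658 × 1.086743 = 431.1 W/m².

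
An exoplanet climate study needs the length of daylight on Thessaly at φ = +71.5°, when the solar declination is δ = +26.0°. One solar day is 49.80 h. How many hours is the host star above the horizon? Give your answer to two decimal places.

Sunrise equation: cos H₀ = −tan φ · tan δ = -1.4577 ≤ −1, so the host star never sets (polar day) and H₀ = π.
Daylight = 2H₀/(2π) × 49.80 h = (3.1416/π) × 49.80 = 49.80 h.

49.80 h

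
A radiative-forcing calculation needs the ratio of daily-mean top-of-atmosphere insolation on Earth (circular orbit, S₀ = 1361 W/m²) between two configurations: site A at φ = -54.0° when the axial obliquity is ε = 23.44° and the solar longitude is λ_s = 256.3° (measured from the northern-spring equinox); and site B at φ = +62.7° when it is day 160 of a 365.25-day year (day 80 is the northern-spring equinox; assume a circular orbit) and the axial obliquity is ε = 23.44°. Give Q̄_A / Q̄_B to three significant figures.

Q̄_A / Q̄_B ≈ 1.01

— Configuration A (φ=-54.0°):
Solar declination: sin δ = sin ε · sin λ_s = sin 23.44° × sin 256.3° = -0.38647, so δ = -22.735°.
cos H₀ = −tan(-54.0°) tan(-22.735°) = -0.5767, H₀ = 2.1855 rad.
Bracket: H₀ sin φ sin δ + cos φ cos δ sin H₀ = 2.1855×-0.80902×-0.38647 + 0.58779×0.92230×0.81692 = 0.683323 + 0.442868 = 1.126191.
Q̄ = (S₀/π) × [bracket] = (1361/π) × 1.126191 = 487.89 W/m².
— Configuration B (φ=+62.7°):
Solar longitude: λ_s = 360° × (160 − 80)/365.25 = 78.850°.
sin δ = sin 23.44° × sin 78.850° = 0.39028, so δ = +22.972°.
cos H₀ = −tan(+62.7°) tan(+22.972°) = -0.8213, H₀ = 2.5345 rad.
Bracket: H₀ sin φ sin δ + cos φ cos δ sin H₀ = 2.5345×0.88862×0.39028 + 0.45865×0.92070×0.57052 = 0.878992 + 0.240919 = 1.119911.
Q̄ = (S₀/π) × [bracket] = (1361/π) × 1.119911 = 485.17 W/m².
Ratio Q̄_A / Q̄_B = 487.89 / 485.17 = 1.006.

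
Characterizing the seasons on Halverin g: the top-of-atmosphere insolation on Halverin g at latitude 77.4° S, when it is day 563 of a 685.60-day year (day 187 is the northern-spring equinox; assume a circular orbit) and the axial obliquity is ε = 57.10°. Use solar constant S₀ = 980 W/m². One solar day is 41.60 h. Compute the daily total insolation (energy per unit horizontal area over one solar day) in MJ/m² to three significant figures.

Solar longitude: λ_s = 360° × (563 − 187)/685.60 = 197.433°.
sin δ = sin 57.10° × sin 197.433° = -0.25154, so δ = -14.569°.
cos H₀ = −tan(-77.4°) tan(-14.569°) = -1.1627 ≤ −1 ⇒ polar day, H₀ = π.
Bracket: H₀ sin φ sin δ + cos φ cos δ sin H₀ = 3.1416×-0.97592×-0.25154 + 0.21814×0.96785×0.00000 = 0.771209 + 0.000000 = 0.771209.
Q̄ = (S₀/π) × [bracket] = (980/π) × 0.771209 = 240.57 W/m².
Daily total = Q̄ × 41.60 h × 3600 s/h = 240.57 × 41.60 × 3600 / 10⁶ = 36.03 MJ/m².

36.0 MJ/m²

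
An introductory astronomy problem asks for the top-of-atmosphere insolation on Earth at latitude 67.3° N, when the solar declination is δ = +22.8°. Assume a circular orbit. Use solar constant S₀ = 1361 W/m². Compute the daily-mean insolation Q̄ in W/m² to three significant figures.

cos H₀ = −tan(+67.3°) tan(+22.800°) = -1.0049 ≤ −1 ⇒ polar day, H₀ = π.
Bracket: H₀ sin φ sin δ + cos φ cos δ sin H₀ = 3.1416×0.92254×0.38752 + 0.38591×0.92186×0.00000 = 1.123130 + 0.000000 = 1.123130.
Q̄ = (S₀/π) × [bracket] = (1361/π) × 1.123130 = 486.6 W/m².

Q̄ ≈ 487 W/m²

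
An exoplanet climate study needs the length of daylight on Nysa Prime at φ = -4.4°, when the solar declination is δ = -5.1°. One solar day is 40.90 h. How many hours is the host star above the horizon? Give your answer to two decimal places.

cos H₀ = −tan φ · tan δ = −tan(-4.4°) × tan(-5.100°) = -0.0069, so H₀ = 1.5777 rad = 90.39°.
Daylight = 2H₀/(2π) × 40.90 h = (1.5777/π) × 40.90 = 20.54 h.

20.54 h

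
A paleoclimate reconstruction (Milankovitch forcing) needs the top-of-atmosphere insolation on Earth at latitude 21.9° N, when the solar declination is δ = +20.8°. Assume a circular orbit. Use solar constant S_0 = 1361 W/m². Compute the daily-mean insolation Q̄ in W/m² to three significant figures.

Q̄ ≈ 470 W/m²

cos h₀ = −tan(+21.9°) tan(+20.800°) = -0.1527, h₀ = 1.7241 rad.
Bracket: h₀ sin ϕ sin δ + cos ϕ cos δ sin h₀ = 1.7241×0.37299×0.35511 + 0.92784×0.93483×0.98827 = 0.228361 + 0.857198 = 1.085559.
Q̄ = (S_0/π) × [bracket] = (1361/π) × 1.085559 = 470.3 W/m².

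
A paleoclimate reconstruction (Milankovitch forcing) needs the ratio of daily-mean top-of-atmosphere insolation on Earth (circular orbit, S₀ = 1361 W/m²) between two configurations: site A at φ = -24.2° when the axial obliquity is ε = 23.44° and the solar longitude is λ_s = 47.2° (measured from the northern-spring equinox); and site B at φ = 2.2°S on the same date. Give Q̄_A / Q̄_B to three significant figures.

— Configuration A (φ=-24.2°):
Solar declination: sin δ = sin ε · sin λ_s = sin 23.44° × sin 47.2° = 0.29187, so δ = +16.970°.
cos H₀ = −tan(-24.2°) tan(+16.970°) = 0.1371, H₀ = 1.4332 rad.
Bracket: H₀ sin φ sin δ + cos φ cos δ sin H₀ = 1.4332×-0.40992×0.29187 + 0.91212×0.95646×0.99055 = -0.171473 + 0.864162 = 0.692689.
Q̄ = (S₀/π) × [bracket] = (1361/π) × 0.692689 = 300.09 W/m².
— Configuration B (φ=-2.2°):
cos H₀ = −tan(-2.2°) tan(+16.970°) = 0.0117, H₀ = 1.5591 rad.
Bracket: H₀ sin φ sin δ + cos φ cos δ sin H₀ = 1.5591×-0.03839×0.29187 + 0.99926×0.95646×0.99993 = -0.017470 + 0.955685 = 0.938215.
Q̄ = (S₀/π) × [bracket] = (1361/π) × 0.938215 = 406.45 W/m².
Ratio Q̄_A / Q̄_B = 300.09 / 406.45 = 0.7383.

Q̄_A / Q̄_B ≈ 0.738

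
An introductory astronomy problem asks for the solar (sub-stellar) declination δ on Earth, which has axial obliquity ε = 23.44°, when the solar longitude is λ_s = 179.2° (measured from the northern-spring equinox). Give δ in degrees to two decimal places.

δ = +0.32°

sin δ = sin ε · sin λ_s = sin 23.44° × sin 179.2° = 0.005554.
δ = arcsin(0.005554) = +0.32°.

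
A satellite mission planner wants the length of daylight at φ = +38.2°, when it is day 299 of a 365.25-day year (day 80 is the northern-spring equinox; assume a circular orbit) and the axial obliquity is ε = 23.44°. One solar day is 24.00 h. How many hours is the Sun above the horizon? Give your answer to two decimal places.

Solar longitude: λ_s = 360° × (299 − 80)/365.25 = 215.852°.
sin δ = sin 23.44° × sin 215.852° = -0.23298, so δ = -13.473°.
cos H₀ = −tan φ · tan δ = −tan(+38.2°) × tan(-13.473°) = 0.1885, so H₀ = 1.3811 rad = 79.13°.
Daylight = 2H₀/(2π) × 24.00 h = (1.3811/π) × 24.00 = 10.55 h.

10.55 h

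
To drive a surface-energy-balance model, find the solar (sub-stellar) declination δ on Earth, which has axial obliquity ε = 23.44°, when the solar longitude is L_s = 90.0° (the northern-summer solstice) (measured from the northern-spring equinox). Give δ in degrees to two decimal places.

sin δ = sin ε · sin L_s = sin 23.44° × sin 90.0° = 0.397789.
δ = arcsin(0.397789) = +23.44°.

δ = +23.44°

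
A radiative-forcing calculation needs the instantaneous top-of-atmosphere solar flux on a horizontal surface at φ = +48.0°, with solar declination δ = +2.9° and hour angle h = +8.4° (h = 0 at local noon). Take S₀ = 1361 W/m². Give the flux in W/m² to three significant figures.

951 W/m²

cos θ_z = sin φ sin δ + cos φ cos δ cos h = 0.037598 + 0.661105 = 0.698703.
Flux = S₀ · cos θ_z = 1361 × 0.698703 = 950.9 W/m².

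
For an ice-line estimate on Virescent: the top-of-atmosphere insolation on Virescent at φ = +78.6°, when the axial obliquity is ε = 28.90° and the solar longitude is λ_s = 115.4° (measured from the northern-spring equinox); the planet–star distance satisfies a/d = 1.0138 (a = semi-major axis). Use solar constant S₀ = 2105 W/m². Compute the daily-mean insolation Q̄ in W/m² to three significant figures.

Q̄ ≈ 926 W/m²

Solar declination: sin δ = sin ε · sin λ_s = sin 28.90° × sin 115.4° = 0.43657, so δ = +25.885°.
cos H₀ = −tan(+78.6°) tan(+25.885°) = -2.4066 ≤ −1 ⇒ polar day, H₀ = π.
Bracket: H₀ sin φ sin δ + cos φ cos δ sin H₀ = 3.1416×0.98027×0.43657 + 0.19766×0.89967×0.00000 = 1.344468 + 0.000000 = 1.344468.
Inverse-square distance factor (a/d)² = 1.0138² = 1.027790.
Q̄ = (S₀/π) × 1.027790 × [bracket] = (2105/π) × 1.027790 × 1.344468 = 925.9 W/m².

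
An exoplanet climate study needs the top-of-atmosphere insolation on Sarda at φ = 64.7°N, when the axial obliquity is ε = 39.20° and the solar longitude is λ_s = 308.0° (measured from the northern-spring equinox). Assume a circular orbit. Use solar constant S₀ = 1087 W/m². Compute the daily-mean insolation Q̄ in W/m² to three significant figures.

Solar declination: sin δ = sin ε · sin λ_s = sin 39.20° × sin 308.0° = -0.49805, so δ = -29.871°.
cos H₀ = −tan(+64.7°) tan(-29.871°) = 1.2150 ≥ 1 ⇒ polar night, H₀ = 0 and Q̄ = 0.

Q̄ ≈ 0.00 W/m²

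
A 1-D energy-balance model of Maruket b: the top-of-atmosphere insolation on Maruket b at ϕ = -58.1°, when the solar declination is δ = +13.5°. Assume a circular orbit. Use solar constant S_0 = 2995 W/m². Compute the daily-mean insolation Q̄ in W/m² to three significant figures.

cos h₀ = −tan(-58.1°) tan(+13.500°) = 0.3857, h₀ = 1.1748 rad.
Bracket: h₀ sin ϕ sin δ + cos ϕ cos δ sin h₀ = 1.1748×-0.84897×0.23345 + 0.52844×0.97237×0.92262 = -0.232836 + 0.474078 = 0.241242.
Q̄ = (S_0/π) × [bracket] = (2995/π) × 0.241242 = 230.0 W/m².

Q̄ ≈ 230 W/m²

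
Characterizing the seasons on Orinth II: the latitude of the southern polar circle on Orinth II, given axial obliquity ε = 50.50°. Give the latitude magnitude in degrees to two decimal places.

The polar circle is the lowest latitude that experiences at least one full rotation of continuous darkness at the northern-summer solstice; it lies at |ϕ| = 90° − ε = 90° − 50.50° = 39.50°.

39.50°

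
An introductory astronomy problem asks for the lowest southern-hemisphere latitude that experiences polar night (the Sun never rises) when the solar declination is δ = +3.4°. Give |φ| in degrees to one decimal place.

Polar night requires cos H₀ = −tan φ tan δ ≥ 1, i.e. tan φ tan δ ≤ −1.
The boundary is |tan φ| · |tan δ| = 1, so |φ| = 90° − |δ| = 90° − 3.4° = 86.6° in the southern hemisphere.

|φ| = 86.6°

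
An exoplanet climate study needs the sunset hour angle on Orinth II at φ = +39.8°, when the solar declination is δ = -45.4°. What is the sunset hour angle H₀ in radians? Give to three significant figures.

H₀ = 0.564 rad

cos H₀ = −tan φ · tan δ = −tan(+39.8°) × tan(-45.400°) = 0.8449, so H₀ = 0.5644 rad = 32.34°.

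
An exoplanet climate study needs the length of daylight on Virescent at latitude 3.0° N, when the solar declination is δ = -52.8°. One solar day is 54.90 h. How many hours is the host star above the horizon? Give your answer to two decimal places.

cos H₀ = −tan φ · tan δ = −tan(+3.0°) × tan(-52.800°) = 0.0690, so H₀ = 1.5017 rad = 86.04°.
Daylight = 2H₀/(2π) × 54.90 h = (1.5017/π) × 54.90 = 26.24 h.

26.24 h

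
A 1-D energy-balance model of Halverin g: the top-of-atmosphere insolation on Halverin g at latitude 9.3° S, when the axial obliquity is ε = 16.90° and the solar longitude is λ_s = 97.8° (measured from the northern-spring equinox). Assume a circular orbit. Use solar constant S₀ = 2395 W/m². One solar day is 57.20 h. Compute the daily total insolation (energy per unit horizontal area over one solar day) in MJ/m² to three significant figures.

Solar declination: sin δ = sin ε · sin λ_s = sin 16.90° × sin 97.8° = 0.28801, so δ = +16.739°.
cos H₀ = −tan(-9.3°) tan(+16.739°) = 0.0493, H₀ = 1.5215 rad.
Bracket: H₀ sin φ sin δ + cos φ cos δ sin H₀ = 1.5215×-0.16160×0.28801 + 0.98686×0.95763×0.99879 = -0.070814 + 0.943903 = 0.873089.
Q̄ = (S₀/π) × [bracket] = (2395/π) × 0.873089 = 665.60 W/m².
Daily total = Q̄ × 57.20 h × 3600 s/h = 665.60 × 57.20 × 3600 / 10⁶ = 137.1 MJ/m².

137 MJ/m²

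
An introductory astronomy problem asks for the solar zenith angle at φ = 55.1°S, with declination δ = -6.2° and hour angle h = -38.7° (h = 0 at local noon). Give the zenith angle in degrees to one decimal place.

cos θ_z = sin φ sin δ + cos φ cos δ cos h = 0.088576 + 0.443908 = 0.532484.
θ_z = arccos(0.532484) = 57.8°.

θ_z = 57.8°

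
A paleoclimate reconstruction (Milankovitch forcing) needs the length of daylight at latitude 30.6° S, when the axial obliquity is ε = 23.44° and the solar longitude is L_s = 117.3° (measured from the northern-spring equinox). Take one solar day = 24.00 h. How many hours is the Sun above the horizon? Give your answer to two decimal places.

10.28 h

Solar declination: sin δ = sin ε · sin L_s = sin 23.44° × sin 117.3° = 0.35348, so δ = +20.700°.
cos h₀ = −tan ϕ · tan δ = −tan(-30.6°) × tan(+20.700°) = 0.2235, so h₀ = 1.3454 rad = 77.09°.
Daylight = 2h₀/(2π) × 24.00 h = (1.3454/π) × 24.00 = 10.28 h.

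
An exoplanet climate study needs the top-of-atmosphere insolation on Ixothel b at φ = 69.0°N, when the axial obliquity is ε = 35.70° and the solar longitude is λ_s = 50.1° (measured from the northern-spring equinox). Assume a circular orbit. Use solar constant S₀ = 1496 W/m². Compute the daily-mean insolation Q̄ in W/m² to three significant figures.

Q̄ ≈ 625 W/m²

Solar declination: sin δ = sin ε · sin λ_s = sin 35.70° × sin 50.1° = 0.44767, so δ = +26.594°.
cos H₀ = −tan(+69.0°) tan(+26.594°) = -1.3042 ≤ −1 ⇒ polar day, H₀ = π.
Bracket: H₀ sin φ sin δ + cos φ cos δ sin H₀ = 3.1416×0.93358×0.44767 + 0.35837×0.89420×0.00000 = 1.312987 + 0.000000 = 1.312987.
Q̄ = (S₀/π) × [bracket] = (1496/π) × 1.312987 = 625.2 W/m².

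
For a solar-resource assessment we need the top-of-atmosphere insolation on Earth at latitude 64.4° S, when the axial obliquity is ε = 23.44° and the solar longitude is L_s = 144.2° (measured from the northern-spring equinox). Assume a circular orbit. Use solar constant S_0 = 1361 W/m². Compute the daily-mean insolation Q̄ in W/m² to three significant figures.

Solar declination: sin δ = sin ε · sin L_s = sin 23.44° × sin 144.2° = 0.23269, so δ = +13.455°.
cos h₀ = −tan(-64.4°) tan(+13.455°) = 0.4994, h₀ = 1.0479 rad.
Bracket: h₀ sin ϕ sin δ + cos ϕ cos δ sin h₀ = 1.0479×-0.90183×0.23269 + 0.43209×0.97255×0.86639 = -0.219898 + 0.364082 = 0.144184.
Q̄ = (S_0/π) × [bracket] = (1361/π) × 0.144184 = 62.46 W/m².

Q̄ ≈ 62.5 W/m²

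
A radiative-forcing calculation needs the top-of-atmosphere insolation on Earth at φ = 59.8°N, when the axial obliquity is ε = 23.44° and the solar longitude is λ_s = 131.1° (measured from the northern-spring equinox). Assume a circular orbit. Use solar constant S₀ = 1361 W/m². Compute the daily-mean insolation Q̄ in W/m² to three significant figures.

Q̄ ≈ 415 W/m²

Solar declination: sin δ = sin ε · sin λ_s = sin 23.44° × sin 131.1° = 0.29976, so δ = +17.443°.
cos H₀ = −tan(+59.8°) tan(+17.443°) = -0.5399, H₀ = 2.1411 rad.
Bracket: H₀ sin φ sin δ + cos φ cos δ sin H₀ = 2.1411×0.86427×0.29976 + 0.50302×0.95402×0.84175 = 0.554702 + 0.403948 = 0.958650.
Q̄ = (S₀/π) × [bracket] = (1361/π) × 0.958650 = 415.3 W/m².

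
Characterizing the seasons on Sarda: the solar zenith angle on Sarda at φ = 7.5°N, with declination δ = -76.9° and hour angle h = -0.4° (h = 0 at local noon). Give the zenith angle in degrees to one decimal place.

θ_z = 84.4°

cos θ_z = sin φ sin δ + cos φ cos δ cos h = -0.127129 + 0.224707 = 0.097578.
θ_z = arccos(0.097578) = 84.4°.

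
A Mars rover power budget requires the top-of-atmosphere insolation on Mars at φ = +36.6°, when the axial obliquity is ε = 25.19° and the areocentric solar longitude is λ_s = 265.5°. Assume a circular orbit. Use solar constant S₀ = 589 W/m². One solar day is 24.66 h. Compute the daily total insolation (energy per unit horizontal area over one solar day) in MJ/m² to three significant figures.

sin δ = sin 25.19° × sin 265.5° = -0.42431, so δ = -25.107°.
cos H₀ = −tan(+36.6°) tan(-25.107°) = 0.3480, H₀ = 1.2154 rad.
Bracket: H₀ sin φ sin δ + cos φ cos δ sin H₀ = 1.2154×0.59622×-0.42431 + 0.80282×0.90552×0.93749 = -0.307474 + 0.681527 = 0.374053.
Q̄ = (S₀/π) × [bracket] = (589/π) × 0.374053 = 70.129 W/m².
Daily total = Q̄ × 24.66 h × 3600 s/h = 70.129 × 24.66 × 3600 / 10⁶ = 6.226 MJ/m².

6.23 MJ/m²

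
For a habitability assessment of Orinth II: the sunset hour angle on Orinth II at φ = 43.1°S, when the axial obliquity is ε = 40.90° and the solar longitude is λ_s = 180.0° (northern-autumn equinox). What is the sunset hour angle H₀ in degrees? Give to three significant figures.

Solar declination: sin δ = sin ε · sin λ_s = sin 40.90° × sin 180.0° = 0.00000, so δ = +0.000°.
cos H₀ = −tan φ · tan δ = −tan(-43.1°) × tan(+0.000°) = 0.0000, so H₀ = 1.5708 rad = 90.00°.

H₀ = 90.0°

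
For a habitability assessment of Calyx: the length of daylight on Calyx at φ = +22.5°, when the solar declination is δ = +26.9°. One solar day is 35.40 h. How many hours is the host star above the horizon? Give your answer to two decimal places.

cos H₀ = −tan φ · tan δ = −tan(+22.5°) × tan(+26.900°) = -0.2101, so H₀ = 1.7825 rad = 102.13°.
Daylight = 2H₀/(2π) × 35.40 h = (1.7825/π) × 35.40 = 20.09 h.

20.09 h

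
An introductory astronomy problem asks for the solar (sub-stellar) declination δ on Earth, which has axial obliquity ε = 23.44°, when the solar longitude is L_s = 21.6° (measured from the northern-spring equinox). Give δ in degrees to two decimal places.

sin δ = sin ε · sin L_s = sin 23.44° × sin 21.6° = 0.146436.
δ = arcsin(0.146436) = +8.42°.

δ = +8.42°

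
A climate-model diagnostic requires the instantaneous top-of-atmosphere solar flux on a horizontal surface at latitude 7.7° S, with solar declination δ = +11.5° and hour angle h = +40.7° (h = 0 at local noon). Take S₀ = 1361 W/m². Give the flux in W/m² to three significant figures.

cos θ_z = sin φ sin δ + cos φ cos δ cos h = -0.026713 + 0.736216 = 0.709503.
Flux = S₀ · cos θ_z = 1361 × 0.709503 = 965.6 W/m².

966 W/m²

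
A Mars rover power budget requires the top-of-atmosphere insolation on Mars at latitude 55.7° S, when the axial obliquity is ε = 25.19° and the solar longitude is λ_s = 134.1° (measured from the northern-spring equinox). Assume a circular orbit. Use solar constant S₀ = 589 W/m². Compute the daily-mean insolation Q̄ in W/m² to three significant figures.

Solar declination: sin δ = sin ε · sin λ_s = sin 25.19° × sin 134.1° = 0.30565, so δ = +17.797°.
cos H₀ = −tan(-55.7°) tan(+17.797°) = 0.4706, H₀ = 1.0808 rad.
Bracket: H₀ sin φ sin δ + cos φ cos δ sin H₀ = 1.0808×-0.82610×0.30565 + 0.56353×0.95214×0.88235 = -0.272899 + 0.473433 = 0.200534.
Q̄ = (S₀/π) × [bracket] = (589/π) × 0.200534 = 37.60 W/m².

Q̄ ≈ 37.6 W/m²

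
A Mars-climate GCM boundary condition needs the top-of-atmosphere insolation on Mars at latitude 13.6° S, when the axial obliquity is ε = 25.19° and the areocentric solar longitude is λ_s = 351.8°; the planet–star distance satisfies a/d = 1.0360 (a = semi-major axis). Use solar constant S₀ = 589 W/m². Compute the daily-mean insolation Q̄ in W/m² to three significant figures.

Q̄ ≈ 200 W/m²

sin δ = sin 25.19° × sin 351.8° = -0.06071, so δ = -3.480°.
cos H₀ = −tan(-13.6°) tan(-3.480°) = -0.0147, H₀ = 1.5855 rad.
Bracket: H₀ sin φ sin δ + cos φ cos δ sin H₀ = 1.5855×-0.23514×-0.06071 + 0.97196×0.99816×0.99989 = 0.022634 + 0.970065 = 0.992699.
Inverse-square distance factor (a/d)² = 1.0360² = 1.073296.
Q̄ = (S₀/π) × 1.073296 × [bracket] = (589/π) × 1.073296 × 0.992699 = 199.8 W/m².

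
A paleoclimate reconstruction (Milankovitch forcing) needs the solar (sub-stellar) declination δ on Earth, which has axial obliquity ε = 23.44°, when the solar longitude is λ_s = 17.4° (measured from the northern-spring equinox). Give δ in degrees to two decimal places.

sin δ = sin ε · sin λ_s = sin 23.44° × sin 17.4° = 0.118955.
δ = arcsin(0.118955) = +6.83°.

δ = +6.83°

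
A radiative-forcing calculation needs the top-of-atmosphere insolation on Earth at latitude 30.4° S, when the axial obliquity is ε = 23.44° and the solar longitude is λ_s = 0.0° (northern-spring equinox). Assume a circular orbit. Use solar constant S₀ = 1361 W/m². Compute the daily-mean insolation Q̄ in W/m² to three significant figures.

Solar declination: sin δ = sin ε · sin λ_s = sin 23.44° × sin 0.0° = 0.00000, so δ = +0.000°.
cos H₀ = −tan(-30.4°) tan(+0.000°) = 0.0000, H₀ = 1.5708 rad.
Bracket: H₀ sin φ sin δ + cos φ cos δ sin H₀ = 1.5708×-0.50603×0.00000 + 0.86251×1.00000×1.00000 = -0.000000 + 0.862510 = 0.862510.
Q̄ = (S₀/π) × [bracket] = (1361/π) × 0.862510 = 373.7 W/m².

Q̄ ≈ 374 W/m²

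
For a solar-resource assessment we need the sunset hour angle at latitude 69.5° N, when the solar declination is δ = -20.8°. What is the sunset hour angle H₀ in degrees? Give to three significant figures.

H₀ = 0.00°

cos H₀ = −tan φ · tan δ = 1.0160 ≥ 1, so the Sun never rises (polar night) and H₀ = 0.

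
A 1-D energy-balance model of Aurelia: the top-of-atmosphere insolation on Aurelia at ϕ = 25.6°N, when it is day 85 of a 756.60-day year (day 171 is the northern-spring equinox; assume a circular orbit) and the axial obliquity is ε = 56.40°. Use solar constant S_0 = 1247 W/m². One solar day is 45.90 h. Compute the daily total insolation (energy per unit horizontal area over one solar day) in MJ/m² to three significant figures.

Solar longitude: L_s = 360° × (85 − 171)/756.60 = -40.920°, i.e. -40.920° + 360° = 319.080°.
sin δ = sin 56.40° × sin 319.080° = -0.54557, so δ = -33.063°.
cos h₀ = −tan(+25.6°) tan(-33.063°) = 0.3119, h₀ = 1.2536 rad.
Bracket: h₀ sin ϕ sin δ + cos ϕ cos δ sin h₀ = 1.2536×0.43209×-0.54557 + 0.90183×0.83807×0.95012 = -0.295518 + 0.718098 = 0.422580.
Q̄ = (S_0/π) × [bracket] = (1247/π) × 0.422580 = 167.74 W/m².
Daily total = Q̄ × 45.90 h × 3600 s/h = 167.74 × 45.90 × 3600 / 10⁶ = 27.72 MJ/m².

27.7 MJ/m²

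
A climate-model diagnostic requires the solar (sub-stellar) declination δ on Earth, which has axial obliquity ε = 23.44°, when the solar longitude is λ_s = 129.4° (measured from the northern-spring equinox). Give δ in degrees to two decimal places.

δ = +17.90°

sin δ = sin ε · sin λ_s = sin 23.44° × sin 129.4° = 0.307385.
δ = arcsin(0.307385) = +17.90°.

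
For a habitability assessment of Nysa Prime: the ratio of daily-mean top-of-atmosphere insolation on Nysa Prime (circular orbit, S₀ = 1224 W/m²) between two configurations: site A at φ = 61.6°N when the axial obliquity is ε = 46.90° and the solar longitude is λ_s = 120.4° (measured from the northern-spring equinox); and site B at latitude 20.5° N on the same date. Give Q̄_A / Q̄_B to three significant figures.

Q̄_A / Q̄_B ≈ 1.57

— Configuration A (φ=+61.6°):
Solar declination: sin δ = sin ε · sin λ_s = sin 46.90° × sin 120.4° = 0.62977, so δ = +39.034°.
cos H₀ = −tan(+61.6°) tan(+39.034°) = -1.4995 ≤ −1 ⇒ polar day, H₀ = π.
Bracket: H₀ sin φ sin δ + cos φ cos δ sin H₀ = 3.1416×0.87965×0.62977 + 0.47562×0.77678×0.00000 = 1.740375 + 0.000000 = 1.740375.
Q̄ = (S₀/π) × [bracket] = (1224/π) × 1.740375 = 678.07 W/m².
— Configuration B (φ=+20.5°):
cos H₀ = −tan(+20.5°) tan(+39.034°) = -0.3031, H₀ = 1.8788 rad.
Bracket: H₀ sin φ sin δ + cos φ cos δ sin H₀ = 1.8788×0.35021×0.62977 + 0.93667×0.77678×0.95295 = 0.414373 + 0.693354 = 1.107727.
Q̄ = (S₀/π) × [bracket] = (1224/π) × 1.107727 = 431.58 W/m².
Ratio Q̄_A / Q̄_B = 678.07 / 431.58 = 1.571.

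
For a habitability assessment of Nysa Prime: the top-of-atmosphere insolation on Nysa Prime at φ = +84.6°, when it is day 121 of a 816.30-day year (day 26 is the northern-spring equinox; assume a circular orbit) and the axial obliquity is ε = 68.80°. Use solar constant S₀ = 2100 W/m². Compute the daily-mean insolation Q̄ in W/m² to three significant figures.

Q̄ ≈ 1.30e+03 W/m²

Solar longitude: λ_s = 360° × (121 − 26)/816.30 = 41.896°.
sin δ = sin 68.80° × sin 41.896° = 0.62259, so δ = +38.506°.
cos H₀ = −tan(+84.6°) tan(+38.506°) = -8.4165 ≤ −1 ⇒ polar day, H₀ = π.
Bracket: H₀ sin φ sin δ + cos φ cos δ sin H₀ = 3.1416×0.99556×0.62259 + 0.09411×0.78255×0.00000 = 1.947244 + 0.000000 = 1.947244.
Q̄ = (S₀/π) × [bracket] = (2100/π) × 1.947244 = 1302 W/m².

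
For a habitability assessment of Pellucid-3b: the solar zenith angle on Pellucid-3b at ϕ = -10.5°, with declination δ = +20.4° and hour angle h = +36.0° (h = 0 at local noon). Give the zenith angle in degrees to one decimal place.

θ_z = 47.0°

cos θ_z = sin ϕ sin δ + cos ϕ cos δ cos h = -0.063522 + 0.745580 = 0.682058.
θ_z = arccos(0.682058) = 47.0°.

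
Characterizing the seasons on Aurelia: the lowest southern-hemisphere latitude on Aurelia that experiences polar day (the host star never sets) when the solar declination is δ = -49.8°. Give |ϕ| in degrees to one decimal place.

Polar day requires cos h₀ = −tan ϕ tan δ ≤ −1, i.e. tan ϕ tan δ ≥ 1.
The boundary is |tan ϕ| · |tan δ| = 1, so |ϕ| = 90° − |δ| = 90° − 49.8° = 40.2° in the southern hemisphere.

|ϕ| = 40.2°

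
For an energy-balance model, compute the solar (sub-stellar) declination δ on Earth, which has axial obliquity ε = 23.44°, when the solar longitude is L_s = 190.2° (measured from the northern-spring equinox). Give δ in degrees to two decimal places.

δ = -4.04°

sin δ = sin ε · sin L_s = sin 23.44° × sin 190.2° = -0.070442.
δ = arcsin(-0.070442) = -4.04°.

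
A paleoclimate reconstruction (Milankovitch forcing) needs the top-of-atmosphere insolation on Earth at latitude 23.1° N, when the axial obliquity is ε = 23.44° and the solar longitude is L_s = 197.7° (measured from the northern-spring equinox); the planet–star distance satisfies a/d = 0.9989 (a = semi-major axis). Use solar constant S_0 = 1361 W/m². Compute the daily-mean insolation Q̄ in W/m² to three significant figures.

Solar declination: sin δ = sin ε · sin L_s = sin 23.44° × sin 197.7° = -0.12094, so δ = -6.946°.
cos h₀ = −tan(+23.1°) tan(-6.946°) = 0.0520, h₀ = 1.5188 rad.
Bracket: h₀ sin ϕ sin δ + cos ϕ cos δ sin h₀ = 1.5188×0.39234×-0.12094 + 0.91982×0.99266×0.99865 = -0.072066 + 0.911836 = 0.839770.
Inverse-square distance factor (a/d)² = 0.9989² = 0.997801.
Q̄ = (S_0/π) × 0.997801 × [bracket] = (1361/π) × 0.997801 × 0.839770 = 363.0 W/m².

Q̄ ≈ 363 W/m²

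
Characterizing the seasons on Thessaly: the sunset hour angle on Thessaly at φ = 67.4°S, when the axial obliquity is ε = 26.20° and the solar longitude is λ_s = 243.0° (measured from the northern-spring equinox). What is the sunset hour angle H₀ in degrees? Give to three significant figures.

H₀ = 180°

Solar declination: sin δ = sin ε · sin λ_s = sin 26.20° × sin 243.0° = -0.39338, so δ = -23.165°.
Sunrise equation: cos H₀ = −tan φ · tan δ = -1.0279 ≤ −1, so the host star never sets (polar day) and H₀ = π.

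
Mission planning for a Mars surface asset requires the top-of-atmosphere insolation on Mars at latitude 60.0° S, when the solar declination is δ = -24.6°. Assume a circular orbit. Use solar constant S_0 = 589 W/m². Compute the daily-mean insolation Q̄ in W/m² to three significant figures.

cos h₀ = −tan(-60.0°) tan(-24.600°) = -0.7930, h₀ = 2.4865 rad.
Bracket: h₀ sin ϕ sin δ + cos ϕ cos δ sin h₀ = 2.4865×-0.86603×-0.41628 + 0.50000×0.90924×0.60923 = 0.896411 + 0.276968 = 1.173379.
Q̄ = (S_0/π) × [bracket] = (589/π) × 1.173379 = 220.0 W/m².

Q̄ ≈ 220 W/m²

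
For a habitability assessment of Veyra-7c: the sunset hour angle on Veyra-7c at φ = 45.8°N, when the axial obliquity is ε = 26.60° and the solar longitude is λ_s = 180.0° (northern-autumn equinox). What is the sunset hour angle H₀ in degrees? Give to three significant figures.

Solar declination: sin δ = sin ε · sin λ_s = sin 26.60° × sin 180.0° = 0.00000, so δ = +0.000°.
cos H₀ = −tan φ · tan δ = −tan(+45.8°) × tan(+0.000°) = -0.0000, so H₀ = 1.5708 rad = 90.00°.

H₀ = 90.0°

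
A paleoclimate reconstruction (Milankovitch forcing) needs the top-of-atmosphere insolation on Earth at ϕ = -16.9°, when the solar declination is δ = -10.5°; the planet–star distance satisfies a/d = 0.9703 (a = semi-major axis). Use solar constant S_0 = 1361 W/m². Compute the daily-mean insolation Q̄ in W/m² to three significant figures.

Q̄ ≈ 418 W/m²

cos h₀ = −tan(-16.9°) tan(-10.500°) = -0.0563, h₀ = 1.6271 rad.
Bracket: h₀ sin ϕ sin δ + cos ϕ cos δ sin h₀ = 1.6271×-0.29070×-0.18224 + 0.95681×0.98325×0.99841 = 0.086199 + 0.939288 = 1.025487.
Inverse-square distance factor (a/d)² = 0.9703² = 0.941482.
Q̄ = (S_0/π) × 0.941482 × [bracket] = (1361/π) × 0.941482 × 1.025487 = 418.3 W/m².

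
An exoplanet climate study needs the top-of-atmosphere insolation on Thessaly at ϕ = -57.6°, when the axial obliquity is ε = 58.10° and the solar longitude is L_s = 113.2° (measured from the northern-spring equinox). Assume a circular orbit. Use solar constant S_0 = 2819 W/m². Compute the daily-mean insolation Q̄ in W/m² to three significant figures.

Solar declination: sin δ = sin ε · sin L_s = sin 58.10° × sin 113.2° = 0.78032, so δ = +51.290°.
cos h₀ = −tan(-57.6°) tan(+51.290°) = 1.9661 ≥ 1 ⇒ polar night, h₀ = 0 and Q̄ = 0.

Q̄ ≈ 0.00 W/m²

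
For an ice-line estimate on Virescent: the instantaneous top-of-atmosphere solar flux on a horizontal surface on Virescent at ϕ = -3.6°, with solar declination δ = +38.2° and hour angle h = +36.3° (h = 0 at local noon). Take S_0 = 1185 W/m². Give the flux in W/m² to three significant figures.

cos θ_z = sin ϕ sin δ + cos ϕ cos δ cos h = -0.038830 + 0.632095 = 0.593265.
Flux = S_0 · cos θ_z = 1185 × 0.593265 = 703.0 W/m².

703 W/m²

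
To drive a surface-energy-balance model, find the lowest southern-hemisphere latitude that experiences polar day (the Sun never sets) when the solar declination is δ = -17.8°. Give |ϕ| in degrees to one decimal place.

|ϕ| = 72.2°

Polar day requires cos h₀ = −tan ϕ tan δ ≤ −1, i.e. tan ϕ tan δ ≥ 1.
The boundary is |tan ϕ| · |tan δ| = 1, so |ϕ| = 90° − |δ| = 90° − 17.8° = 72.2° in the southern hemisphere.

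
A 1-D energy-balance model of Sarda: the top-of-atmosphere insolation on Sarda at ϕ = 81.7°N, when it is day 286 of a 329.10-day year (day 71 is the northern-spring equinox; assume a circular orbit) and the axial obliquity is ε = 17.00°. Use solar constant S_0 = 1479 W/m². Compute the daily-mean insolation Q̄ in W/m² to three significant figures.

Solar longitude: L_s = 360° × (286 − 71)/329.10 = 235.187°.
sin δ = sin 17.00° × sin 235.187° = -0.24004, so δ = -13.889°.
cos h₀ = −tan(+81.7°) tan(-13.889°) = 1.6950 ≥ 1 ⇒ polar night, h₀ = 0 and Q̄ = 0.

Q̄ ≈ 0.00 W/m²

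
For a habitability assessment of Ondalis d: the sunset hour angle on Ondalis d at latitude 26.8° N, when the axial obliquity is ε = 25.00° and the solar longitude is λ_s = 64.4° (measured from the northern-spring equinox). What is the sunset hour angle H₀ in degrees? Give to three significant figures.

Solar declination: sin δ = sin ε · sin λ_s = sin 25.00° × sin 64.4° = 0.38113, so δ = +22.404°.
cos H₀ = −tan φ · tan δ = −tan(+26.8°) × tan(+22.404°) = -0.2082, so H₀ = 1.7806 rad = 102.02°.

H₀ = 102°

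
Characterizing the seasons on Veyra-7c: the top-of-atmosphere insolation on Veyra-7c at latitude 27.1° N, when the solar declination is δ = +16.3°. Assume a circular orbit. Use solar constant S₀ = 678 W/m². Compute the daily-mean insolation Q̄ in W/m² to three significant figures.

Q̄ ≈ 230 W/m²

cos H₀ = −tan(+27.1°) tan(+16.300°) = -0.1496, H₀ = 1.7210 rad.
Bracket: H₀ sin φ sin δ + cos φ cos δ sin H₀ = 1.7210×0.45554×0.28067 + 0.89021×0.95981×0.98874 = 0.220041 + 0.844812 = 1.064853.
Q̄ = (S₀/π) × [bracket] = (678/π) × 1.064853 = 229.8 W/m².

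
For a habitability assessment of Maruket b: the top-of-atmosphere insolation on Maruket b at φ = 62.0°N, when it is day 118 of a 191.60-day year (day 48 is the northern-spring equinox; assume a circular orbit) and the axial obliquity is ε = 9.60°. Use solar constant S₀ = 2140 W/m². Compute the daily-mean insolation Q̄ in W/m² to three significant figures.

Q̄ ≈ 444 W/m²

Solar longitude: λ_s = 360° × (118 − 48)/191.60 = 131.524°.
sin δ = sin 9.60° × sin 131.524° = 0.12486, so δ = +7.172°.
cos H₀ = −tan(+62.0°) tan(+7.172°) = -0.2367, H₀ = 1.8097 rad.
Bracket: H₀ sin φ sin δ + cos φ cos δ sin H₀ = 1.8097×0.88295×0.12486 + 0.46947×0.99217×0.97159 = 0.199511 + 0.452561 = 0.652072.
Q̄ = (S₀/π) × [bracket] = (2140/π) × 0.652072 = 444.2 W/m².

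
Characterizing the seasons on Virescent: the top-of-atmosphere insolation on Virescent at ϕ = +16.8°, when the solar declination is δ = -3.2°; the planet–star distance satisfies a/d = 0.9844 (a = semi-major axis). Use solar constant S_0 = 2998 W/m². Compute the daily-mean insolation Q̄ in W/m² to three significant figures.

Q̄ ≈ 861 W/m²

cos h₀ = −tan(+16.8°) tan(-3.200°) = 0.0169, h₀ = 1.5539 rad.
Bracket: h₀ sin ϕ sin δ + cos ϕ cos δ sin h₀ = 1.5539×0.28903×-0.05582 + 0.95732×0.99844×0.99986 = -0.025070 + 0.955693 = 0.930623.
Inverse-square distance factor (a/d)² = 0.9844² = 0.969043.
Q̄ = (S_0/π) × 0.969043 × [bracket] = (2998/π) × 0.969043 × 0.930623 = 860.6 W/m².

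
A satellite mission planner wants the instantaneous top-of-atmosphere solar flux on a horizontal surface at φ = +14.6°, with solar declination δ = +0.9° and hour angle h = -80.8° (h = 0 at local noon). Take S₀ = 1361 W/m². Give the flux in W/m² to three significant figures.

216 W/m²

cos θ_z = sin φ sin δ + cos φ cos δ cos h = 0.003959 + 0.154699 = 0.158658.
Flux = S₀ · cos θ_z = 1361 × 0.158658 = 215.9 W/m².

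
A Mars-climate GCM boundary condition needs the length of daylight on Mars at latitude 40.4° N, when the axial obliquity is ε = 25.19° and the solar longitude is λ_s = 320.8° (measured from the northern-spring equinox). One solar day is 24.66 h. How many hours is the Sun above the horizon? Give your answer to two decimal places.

10.45 h

Solar declination: sin δ = sin ε · sin λ_s = sin 25.19° × sin 320.8° = -0.26901, so δ = -15.605°.
cos H₀ = −tan φ · tan δ = −tan(+40.4°) × tan(-15.605°) = 0.2377, so H₀ = 1.3308 rad = 76.25°.
Daylight = 2H₀/(2π) × 24.66 h = (1.3308/π) × 24.66 = 10.45 h.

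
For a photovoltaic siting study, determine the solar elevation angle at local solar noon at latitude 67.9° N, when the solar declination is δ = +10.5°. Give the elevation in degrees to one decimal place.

At local noon the hour angle is zero, so the zenith angle equals |φ − δ| = |+67.9° − (+10.500°)| = 57.400°.
Elevation = 90° − 57.400° = 32.6°.

32.6°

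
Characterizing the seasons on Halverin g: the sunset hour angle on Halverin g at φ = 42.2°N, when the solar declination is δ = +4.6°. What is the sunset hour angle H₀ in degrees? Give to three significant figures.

H₀ = 94.2°

cos H₀ = −tan φ · tan δ = −tan(+42.2°) × tan(+4.600°) = -0.0730, so H₀ = 1.6438 rad = 94.18°.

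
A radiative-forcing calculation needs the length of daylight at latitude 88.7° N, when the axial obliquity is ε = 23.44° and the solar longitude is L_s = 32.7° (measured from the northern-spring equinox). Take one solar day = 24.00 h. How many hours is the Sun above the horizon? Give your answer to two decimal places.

Solar declination: sin δ = sin ε · sin L_s = sin 23.44° × sin 32.7° = 0.21490, so δ = +12.410°.
Sunrise equation: cos h₀ = −tan ϕ · tan δ = -9.6964 ≤ −1, so the Sun never sets (polar day) and h₀ = π.
Daylight = 2h₀/(2π) × 24.00 h = (3.1416/π) × 24.00 = 24.00 h.

24.00 h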